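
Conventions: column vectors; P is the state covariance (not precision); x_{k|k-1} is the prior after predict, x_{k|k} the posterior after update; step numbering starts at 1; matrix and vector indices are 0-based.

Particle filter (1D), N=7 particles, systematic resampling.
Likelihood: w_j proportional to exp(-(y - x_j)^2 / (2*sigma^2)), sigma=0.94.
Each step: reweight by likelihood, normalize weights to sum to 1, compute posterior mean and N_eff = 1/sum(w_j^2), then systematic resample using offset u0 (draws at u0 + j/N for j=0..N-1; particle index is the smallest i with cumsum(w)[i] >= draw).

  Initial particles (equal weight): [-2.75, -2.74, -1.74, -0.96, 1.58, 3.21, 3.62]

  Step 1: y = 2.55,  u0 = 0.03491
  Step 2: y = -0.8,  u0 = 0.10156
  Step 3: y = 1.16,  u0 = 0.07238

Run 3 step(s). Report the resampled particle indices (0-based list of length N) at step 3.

step 1: w=[0.0000, 0.0000, 0.0000, 0.0005, 0.3102, 0.4129, 0.2764]  mean=2.8155  Neff=2.9146  idx=[4, 4, 5, 5, 5, 6, 6]
step 2: w=[0.4977, 0.4977, 0.0014, 0.0014, 0.0014, 0.0002, 0.0002]  mean=1.5875  Neff=2.0181  idx=[0, 0, 0, 1, 1, 1, 1]
step 3: w=[0.1429, 0.1429, 0.1429, 0.1429, 0.1429, 0.1429, 0.1429]  mean=1.5800  Neff=7.0000  idx=[0, 1, 2, 3, 4, 5, 6]

resampled_idx = [0, 1, 2, 3, 4, 5, 6]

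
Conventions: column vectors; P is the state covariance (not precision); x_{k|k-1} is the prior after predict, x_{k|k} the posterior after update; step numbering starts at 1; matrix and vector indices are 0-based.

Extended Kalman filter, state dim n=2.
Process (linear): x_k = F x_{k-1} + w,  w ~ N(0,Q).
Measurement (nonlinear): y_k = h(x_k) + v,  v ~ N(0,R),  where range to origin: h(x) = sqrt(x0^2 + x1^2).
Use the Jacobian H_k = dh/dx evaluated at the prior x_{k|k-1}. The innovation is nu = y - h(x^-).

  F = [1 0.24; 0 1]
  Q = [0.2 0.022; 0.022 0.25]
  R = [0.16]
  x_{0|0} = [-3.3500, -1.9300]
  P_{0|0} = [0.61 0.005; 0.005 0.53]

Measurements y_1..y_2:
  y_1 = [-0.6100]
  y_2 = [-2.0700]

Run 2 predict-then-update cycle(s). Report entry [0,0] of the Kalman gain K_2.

step 1: x^-=[-3.8132, -1.9300]  P^-=[0.8429 0.1542; 0.1542 0.7800]  H_jac=[-0.8922 -0.4516]  S=[1.1144]  K=[-0.7374; -0.4396]  nu=[-4.8838]  x^+=[-0.2119, 0.2167]  P^+=[0.2370 -0.2070; -0.2070 0.5647]
step 2: x^-=[-0.1599, 0.2167]  P^-=[0.3702 -0.0495; -0.0495 0.8147]  H_jac=[-0.5938 0.8046]  S=[0.8652]  K=[-0.3000; 0.7916]  nu=[-2.3393]  x^+=[0.5420, -1.6351]  P^+=[0.2923 0.1560; 0.1560 0.2725]

K[0,0] = -0.3000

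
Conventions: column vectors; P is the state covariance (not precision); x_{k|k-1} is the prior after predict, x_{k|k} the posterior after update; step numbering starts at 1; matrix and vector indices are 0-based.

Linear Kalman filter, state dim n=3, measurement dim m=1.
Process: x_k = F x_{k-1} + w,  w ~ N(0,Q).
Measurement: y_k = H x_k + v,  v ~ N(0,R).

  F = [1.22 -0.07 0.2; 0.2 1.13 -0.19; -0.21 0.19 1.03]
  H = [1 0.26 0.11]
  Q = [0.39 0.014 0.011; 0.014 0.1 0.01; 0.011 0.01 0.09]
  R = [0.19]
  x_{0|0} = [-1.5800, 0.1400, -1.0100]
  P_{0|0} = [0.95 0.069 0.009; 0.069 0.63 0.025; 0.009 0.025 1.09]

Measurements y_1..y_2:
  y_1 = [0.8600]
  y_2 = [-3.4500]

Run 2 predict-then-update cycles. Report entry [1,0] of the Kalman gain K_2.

step 1: x^-=[-2.1394, 0.0341, -0.6819]  P^-=[1.8426 0.2530 0.0109; 0.2530 1.0016 -0.0913; 0.0109 -0.0913 1.3114]  S=[2.2449]  K=[0.8506; 0.2242; 0.0585]  nu=[3.0655]  x^+=[0.4682, 0.7214, -0.5025]  P^+=[0.2183 -0.1752 -0.1009; -0.1752 0.8887 -0.1208; -0.1009 -0.1208 1.3037]
step 2: x^-=[0.4203, 1.0043, -0.4788]  P^-=[0.7554 -0.3012 0.0502; -0.3012 1.2709 -0.1896; 0.0502 -0.1896 1.5252]  S=[0.8934]  K=[0.7641; 0.0094; 0.1888]  nu=[-4.0787]  x^+=[-2.6963, 0.9660, -1.2490]  P^+=[0.2338 -0.3076 -0.0787; -0.3076 1.2708 -0.1912; -0.0787 -0.1912 1.4933]

K[1,0] = 0.0094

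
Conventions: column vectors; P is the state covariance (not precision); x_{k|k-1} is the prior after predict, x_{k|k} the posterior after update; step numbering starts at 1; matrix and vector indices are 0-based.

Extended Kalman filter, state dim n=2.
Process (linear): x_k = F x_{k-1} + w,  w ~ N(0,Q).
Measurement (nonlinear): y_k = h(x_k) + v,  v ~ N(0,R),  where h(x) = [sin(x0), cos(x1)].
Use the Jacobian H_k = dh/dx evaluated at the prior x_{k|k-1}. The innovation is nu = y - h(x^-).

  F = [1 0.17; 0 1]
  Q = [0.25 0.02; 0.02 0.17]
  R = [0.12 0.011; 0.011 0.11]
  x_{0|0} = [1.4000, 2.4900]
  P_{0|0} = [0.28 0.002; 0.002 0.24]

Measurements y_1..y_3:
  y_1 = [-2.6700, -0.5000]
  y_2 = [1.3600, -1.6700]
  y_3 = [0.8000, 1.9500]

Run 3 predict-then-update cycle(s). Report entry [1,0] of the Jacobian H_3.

H_jac[1,0] = 0.0000

step 1: x^-=[1.8233, 2.4900]  P^-=[0.5376 0.0628; 0.0628 0.4100]  H_jac=[-0.2498 0.0000; 0.0000 -0.6065]  S=[0.1536 0.0205; 0.0205 0.2608]  K=[-0.8643 -0.0781; 0.0255 -0.9554]  nu=[-3.6383, 0.2951]  x^+=[4.9447, 2.1154]  P^+=[0.4186 0.0298; 0.0298 0.1728]
step 2: x^-=[5.3043, 2.1154]  P^-=[0.6837 0.0792; 0.0792 0.3428]  H_jac=[0.5579 0.0000; 0.0000 -0.8554]  S=[0.3328 -0.0268; -0.0268 0.3608]  K=[1.1378 -0.1033; 0.0677 -0.8077]  nu=[2.1899, -1.1520]  x^+=[7.9149, 3.1941]  P^+=[0.2427 -0.0014; -0.0014 0.1030]
step 3: x^-=[8.4579, 3.1941]  P^-=[0.4952 0.0362; 0.0362 0.2730]  H_jac=[-0.5678 0.0000; 0.0000 0.0525]  S=[0.2797 0.0099; 0.0099 0.1108]  K=[-1.0092 0.1076; -0.0783 0.1364]  nu=[-0.0231, 2.9486]  x^+=[8.7984, 3.5982]  P^+=[0.2112 0.0139; 0.0139 0.2694]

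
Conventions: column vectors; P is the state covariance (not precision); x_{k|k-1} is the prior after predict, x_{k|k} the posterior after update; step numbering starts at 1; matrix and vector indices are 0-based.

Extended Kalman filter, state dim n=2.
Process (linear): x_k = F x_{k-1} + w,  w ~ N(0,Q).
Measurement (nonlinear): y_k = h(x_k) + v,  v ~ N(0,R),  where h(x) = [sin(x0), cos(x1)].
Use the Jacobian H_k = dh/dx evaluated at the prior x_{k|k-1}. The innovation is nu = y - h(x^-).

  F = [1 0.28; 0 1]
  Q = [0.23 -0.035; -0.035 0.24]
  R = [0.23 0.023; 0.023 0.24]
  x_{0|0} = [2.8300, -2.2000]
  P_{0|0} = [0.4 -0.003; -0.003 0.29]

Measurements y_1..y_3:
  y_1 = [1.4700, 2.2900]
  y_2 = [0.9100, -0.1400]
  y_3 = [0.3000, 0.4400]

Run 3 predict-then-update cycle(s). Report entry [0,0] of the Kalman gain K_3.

step 1: x^-=[2.2140, -2.2000]  P^-=[0.6511 0.0432; 0.0432 0.5300]  H_jac=[-0.5998 0.0000; 0.0000 0.8085]  S=[0.4642 0.0021; 0.0021 0.5864]  K=[-0.8415 0.0625; -0.0590 0.7309]  nu=[0.6698, 2.8785]  x^+=[1.8303, -0.1357]  P^+=[0.3203 -0.0054; -0.0054 0.2153]
step 2: x^-=[1.7923, -0.1357]  P^-=[0.5642 0.0199; 0.0199 0.4553]  H_jac=[-0.2197 0.0000; 0.0000 0.1353]  S=[0.2572 0.0224; 0.0224 0.2483]  K=[-0.4866 0.0547; -0.0389 0.2515]  nu=[-0.0656, -1.1308]  x^+=[1.7623, -0.4176]  P^+=[0.5037 0.0144; 0.0144 0.4396]
step 3: x^-=[1.6454, -0.4176]  P^-=[0.7762 0.1025; 0.1025 0.6796]  H_jac=[-0.0745 0.0000; 0.0000 0.4055]  S=[0.2343 0.0199; 0.0199 0.3518]  K=[-0.2581 0.1328; -0.0996 0.7891]  nu=[-0.6972, -0.4741]  x^+=[1.7624, -0.7222]  P^+=[0.7558 0.0639; 0.0639 0.4614]

K[0,0] = -0.2581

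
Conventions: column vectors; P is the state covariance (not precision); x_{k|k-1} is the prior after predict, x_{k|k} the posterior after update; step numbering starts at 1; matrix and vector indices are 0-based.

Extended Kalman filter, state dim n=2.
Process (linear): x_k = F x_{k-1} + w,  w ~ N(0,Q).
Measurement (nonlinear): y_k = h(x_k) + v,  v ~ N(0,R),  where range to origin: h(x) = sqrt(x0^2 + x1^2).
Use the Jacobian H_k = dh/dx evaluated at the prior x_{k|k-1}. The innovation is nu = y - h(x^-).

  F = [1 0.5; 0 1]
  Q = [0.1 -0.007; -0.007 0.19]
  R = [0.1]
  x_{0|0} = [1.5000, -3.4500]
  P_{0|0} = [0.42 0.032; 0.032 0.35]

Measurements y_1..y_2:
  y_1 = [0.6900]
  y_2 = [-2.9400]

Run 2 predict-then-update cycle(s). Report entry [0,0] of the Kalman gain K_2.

step 1: x^-=[-0.2250, -3.4500]  P^-=[0.6395 0.2000; 0.2000 0.5400]  H_jac=[-0.0651 -0.9979]  S=[0.6664]  K=[-0.3619; -0.8281]  nu=[-2.7673]  x^+=[0.7766, -1.1583]  P^+=[0.5522 0.0003; 0.0003 0.0830]
step 2: x^-=[0.1975, -1.1583]  P^-=[0.6732 0.0347; 0.0347 0.2730]  H_jac=[0.1681 -0.9858]  S=[0.3728]  K=[0.2116; -0.7062]  nu=[-4.1150]  x^+=[-0.6734, 1.7478]  P^+=[0.6565 0.0905; 0.0905 0.0871]

K[0,0] = 0.2116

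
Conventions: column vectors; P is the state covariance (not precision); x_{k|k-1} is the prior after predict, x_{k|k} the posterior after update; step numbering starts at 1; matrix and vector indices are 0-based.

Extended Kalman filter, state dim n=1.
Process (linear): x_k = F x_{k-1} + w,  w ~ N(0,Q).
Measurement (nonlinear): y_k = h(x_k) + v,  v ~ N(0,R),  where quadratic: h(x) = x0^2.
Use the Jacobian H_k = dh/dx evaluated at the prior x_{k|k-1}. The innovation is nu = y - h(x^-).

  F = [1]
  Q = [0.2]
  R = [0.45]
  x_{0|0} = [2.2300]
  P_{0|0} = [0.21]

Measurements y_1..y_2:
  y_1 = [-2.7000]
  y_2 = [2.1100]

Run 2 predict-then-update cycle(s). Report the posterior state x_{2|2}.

step 1: x^-=[2.2300]  P^-=[0.4100]  H_jac=[4.4600]  S=[8.6056]  K=[0.2125]  nu=[-7.6729]  x^+=[0.5996]  P^+=[0.0214]
step 2: x^-=[0.5996]  P^-=[0.2214]  H_jac=[1.1992]  S=[0.7684]  K=[0.3456]  nu=[1.7505]  x^+=[1.2045]  P^+=[0.1297]

x_post = [1.2045]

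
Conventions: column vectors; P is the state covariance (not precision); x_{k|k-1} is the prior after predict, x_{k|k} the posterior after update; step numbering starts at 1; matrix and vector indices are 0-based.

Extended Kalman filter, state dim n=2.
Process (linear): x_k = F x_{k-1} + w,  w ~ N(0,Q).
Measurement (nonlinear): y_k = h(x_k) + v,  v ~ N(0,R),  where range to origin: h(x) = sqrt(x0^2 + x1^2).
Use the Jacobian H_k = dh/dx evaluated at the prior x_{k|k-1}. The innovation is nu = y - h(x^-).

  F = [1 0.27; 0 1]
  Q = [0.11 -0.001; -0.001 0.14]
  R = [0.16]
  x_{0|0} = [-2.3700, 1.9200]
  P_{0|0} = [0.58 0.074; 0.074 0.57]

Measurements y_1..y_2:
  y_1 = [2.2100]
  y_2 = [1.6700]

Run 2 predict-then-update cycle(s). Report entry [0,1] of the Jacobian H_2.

H_jac[0,1] = 0.8263

step 1: x^-=[-1.8516, 1.9200]  P^-=[0.7715 0.2269; 0.2269 0.7100]  H_jac=[-0.6942 0.7198]  S=[0.6729]  K=[-0.5532; 0.5254]  nu=[-0.4574]  x^+=[-1.5986, 1.6797]  P^+=[0.5656 0.4225; 0.4225 0.5242]
step 2: x^-=[-1.1451, 1.6797]  P^-=[0.9420 0.5630; 0.5630 0.6642]  H_jac=[-0.5633 0.8263]  S=[0.3883]  K=[-0.1684; 0.5967]  nu=[-0.3629]  x^+=[-1.0840, 1.4632]  P^+=[0.9309 0.6020; 0.6020 0.5260]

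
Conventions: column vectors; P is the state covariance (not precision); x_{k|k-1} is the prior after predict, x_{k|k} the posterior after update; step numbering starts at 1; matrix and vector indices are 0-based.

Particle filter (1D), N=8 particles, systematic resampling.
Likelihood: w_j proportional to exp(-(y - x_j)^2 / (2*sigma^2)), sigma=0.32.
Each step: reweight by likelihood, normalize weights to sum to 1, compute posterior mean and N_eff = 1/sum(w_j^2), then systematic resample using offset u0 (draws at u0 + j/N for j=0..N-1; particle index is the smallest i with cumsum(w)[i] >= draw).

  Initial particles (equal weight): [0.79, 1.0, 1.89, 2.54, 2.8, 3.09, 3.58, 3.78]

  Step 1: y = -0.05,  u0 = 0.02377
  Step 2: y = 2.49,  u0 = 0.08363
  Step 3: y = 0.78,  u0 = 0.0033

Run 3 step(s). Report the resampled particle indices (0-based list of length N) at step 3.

step 1: w=[0.8741, 0.1259, 0.0000, 0.0000, 0.0000, 0.0000, 0.0000, 0.0000]  mean=0.8164  Neff=1.2821  idx=[0, 0, 0, 0, 0, 0, 0, 1]
step 2: w=[0.0300, 0.0300, 0.0300, 0.0300, 0.0300, 0.0300, 0.0300, 0.7900]  mean=0.9559  Neff=1.5862  idx=[2, 6, 7, 7, 7, 7, 7, 7]
step 3: w=[0.1484, 0.1484, 0.1172, 0.1172, 0.1172, 0.1172, 0.1172, 0.1172]  mean=0.9377  Neff=7.9078  idx=[0, 0, 1, 2, 3, 4, 5, 6]

resampled_idx = [0, 0, 1, 2, 3, 4, 5, 6]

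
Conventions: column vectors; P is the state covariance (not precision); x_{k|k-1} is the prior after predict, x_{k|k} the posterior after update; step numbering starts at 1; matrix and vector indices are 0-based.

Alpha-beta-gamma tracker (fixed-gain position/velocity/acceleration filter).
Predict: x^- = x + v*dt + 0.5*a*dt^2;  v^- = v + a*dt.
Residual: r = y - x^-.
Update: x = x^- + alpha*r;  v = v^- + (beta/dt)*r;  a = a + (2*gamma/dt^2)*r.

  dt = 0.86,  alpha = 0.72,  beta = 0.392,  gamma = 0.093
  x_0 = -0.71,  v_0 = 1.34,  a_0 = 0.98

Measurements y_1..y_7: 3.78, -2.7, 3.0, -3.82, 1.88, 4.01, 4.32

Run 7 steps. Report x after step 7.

step 1: x_pred=0.8048  r=2.9752  x^+=2.9469  v^+=3.5389  a^+=1.7282
step 2: x_pred=6.6295  r=-9.3295  x^+=-0.0877  v^+=0.7727  a^+=-0.6180
step 3: x_pred=0.3482  r=2.6518  x^+=2.2575  v^+=1.4499  a^+=0.0489
step 4: x_pred=3.5225  r=-7.3425  x^+=-1.7641  v^+=-1.8549  a^+=-1.7977
step 5: x_pred=-4.0241  r=5.9041  x^+=0.2269  v^+=-0.7097  a^+=-0.3129
step 6: x_pred=-0.4992  r=4.5092  x^+=2.7474  v^+=1.0766  a^+=0.8211
step 7: x_pred=3.9769  r=0.3431  x^+=4.2239  v^+=1.9391  a^+=0.9074

x_post = 4.2239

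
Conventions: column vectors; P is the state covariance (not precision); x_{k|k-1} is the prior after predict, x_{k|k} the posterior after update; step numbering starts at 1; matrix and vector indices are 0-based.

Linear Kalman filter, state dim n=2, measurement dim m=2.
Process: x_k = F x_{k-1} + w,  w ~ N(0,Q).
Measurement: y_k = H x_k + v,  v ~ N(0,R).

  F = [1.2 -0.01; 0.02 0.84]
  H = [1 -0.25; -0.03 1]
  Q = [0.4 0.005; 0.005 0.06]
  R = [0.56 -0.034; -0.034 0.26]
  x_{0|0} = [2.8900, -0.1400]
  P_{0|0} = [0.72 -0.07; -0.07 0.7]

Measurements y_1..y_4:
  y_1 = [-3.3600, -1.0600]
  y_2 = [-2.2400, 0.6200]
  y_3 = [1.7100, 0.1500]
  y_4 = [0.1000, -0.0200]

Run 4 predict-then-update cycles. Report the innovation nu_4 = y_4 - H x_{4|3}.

step 1: x^-=[3.4694, -0.0598]  P^-=[1.4385 -0.0541; -0.0541 0.5519]  S=[2.0601 -0.2697; -0.2697 0.8164]  K=[0.7204 0.1188; -0.0047 0.6764]  nu=[-6.8443, -0.8961]  x^+=[-1.5677, -0.6337]  P^+=[0.4040 0.0185; 0.0185 0.1766]
step 2: x^-=[-1.8750, -0.5637]  P^-=[0.9814 0.0319; 0.0319 0.1854]  S=[1.5370 -0.0777; -0.0777 0.4443]  K=[0.6392 0.1172; 0.0117 0.4171]  nu=[-0.5060, 1.1274]  x^+=[-2.0662, -0.0993]  P^+=[0.3589 0.0195; 0.0195 0.1086]
step 3: x^-=[-2.4785, -0.1248]  P^-=[0.9163 0.0324; 0.0324 0.1374]  S=[1.4687 -0.0633; -0.0633 0.3963]  K=[0.6232 0.1117; 0.0136 0.3465]  nu=[4.1573, 0.2004]  x^+=[0.1347, 0.0010]  P^+=[0.3498 0.0184; 0.0184 0.0902]
step 4: x^-=[0.1616, 0.0036]  P^-=[0.9032 0.0311; 0.0311 0.1244]  S=[1.4554 -0.0608; -0.0608 0.3833]  K=[0.6198 0.1089; 0.0136 0.3242]  nu=[-0.0607, -0.0187]  x^+=[0.1219, -0.0033]  P^+=[0.3478 0.0177; 0.0177 0.0844]

innov = [-0.0607, -0.0187]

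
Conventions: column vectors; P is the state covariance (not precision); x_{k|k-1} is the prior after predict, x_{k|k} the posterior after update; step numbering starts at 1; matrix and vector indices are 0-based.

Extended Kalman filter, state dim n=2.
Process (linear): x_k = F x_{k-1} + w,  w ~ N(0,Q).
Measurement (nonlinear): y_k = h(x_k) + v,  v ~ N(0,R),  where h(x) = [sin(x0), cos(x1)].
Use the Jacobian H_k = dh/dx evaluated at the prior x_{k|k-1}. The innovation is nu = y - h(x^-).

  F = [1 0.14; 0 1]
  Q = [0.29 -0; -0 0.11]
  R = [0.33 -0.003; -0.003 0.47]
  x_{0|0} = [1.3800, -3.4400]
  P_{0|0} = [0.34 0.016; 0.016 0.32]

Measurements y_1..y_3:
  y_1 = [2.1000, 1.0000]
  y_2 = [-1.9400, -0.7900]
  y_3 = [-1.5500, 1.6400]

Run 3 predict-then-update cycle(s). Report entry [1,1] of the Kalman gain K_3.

K[1,1] = -0.4648

step 1: x^-=[0.8984, -3.4400]  P^-=[0.6408 0.0608; 0.0608 0.4300]  H_jac=[0.6229 0.0000; 0.0000 -0.2940]  S=[0.5786 -0.0141; -0.0141 0.5072]  K=[0.6894 -0.0160; 0.0594 -0.2476]  nu=[1.3177, 1.9558]  x^+=[1.7754, -3.8460]  P^+=[0.3653 0.0327; 0.0327 0.3964]
step 2: x^-=[1.2370, -3.8460]  P^-=[0.6722 0.0882; 0.0882 0.5064]  H_jac=[0.3276 0.0000; 0.0000 -0.6476]  S=[0.4022 -0.0217; -0.0217 0.6824]  K=[0.5441 -0.0664; 0.0460 -0.4792]  nu=[-2.8848, -0.0280]  x^+=[-0.3307, -3.9652]  P^+=[0.5486 0.0507; 0.0507 0.3480]
step 3: x^-=[-0.8858, -3.9652]  P^-=[0.8596 0.0994; 0.0994 0.4580]  H_jac=[0.6326 0.0000; 0.0000 -0.7336]  S=[0.6740 -0.0491; -0.0491 0.7165]  K=[0.8034 -0.0467; 0.0594 -0.4648]  nu=[-0.7755, 2.3196]  x^+=[-1.6172, -5.0895]  P^+=[0.4193 0.0332; 0.0332 0.2981]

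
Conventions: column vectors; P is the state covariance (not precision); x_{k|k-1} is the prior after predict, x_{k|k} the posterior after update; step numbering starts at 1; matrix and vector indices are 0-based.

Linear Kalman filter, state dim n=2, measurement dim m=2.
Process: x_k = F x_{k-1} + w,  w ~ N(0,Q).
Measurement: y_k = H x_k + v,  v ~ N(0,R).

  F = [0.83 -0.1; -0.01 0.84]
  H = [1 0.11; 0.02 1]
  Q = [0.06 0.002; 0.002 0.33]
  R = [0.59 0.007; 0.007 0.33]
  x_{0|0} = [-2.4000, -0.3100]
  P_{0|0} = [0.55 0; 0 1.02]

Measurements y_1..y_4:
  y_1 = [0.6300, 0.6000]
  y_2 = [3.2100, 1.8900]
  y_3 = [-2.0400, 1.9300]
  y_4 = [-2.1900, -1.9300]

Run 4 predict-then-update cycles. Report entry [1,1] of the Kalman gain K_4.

K[1,1] = 0.5860

step 1: x^-=[-1.9610, -0.2364]  P^-=[0.4491 -0.0882; -0.0882 1.0498]  S=[1.0324 0.0430; 0.0430 1.3764]  K=[0.4286 -0.0710; -0.0054 0.7616]  nu=[2.6170, 0.8756]  x^+=[-0.9016, 0.4164]  P^+=[0.2552 -0.0255; -0.0255 0.2518]
step 2: x^-=[-0.7900, 0.3588]  P^-=[0.2425 -0.0391; -0.0391 0.5081]  S=[0.8301 0.0286; 0.0286 0.8367]  K=[0.2888 -0.0508; -0.0006 0.6064]  nu=[3.9605, 1.5470]  x^+=[0.2751, 1.2944]  P^+=[0.1720 -0.0182; -0.0182 0.2005]
step 3: x^-=[0.0989, 1.0846]  P^-=[0.1835 -0.0290; -0.0290 0.4718]  S=[0.7729 0.0335; 0.0335 0.8007]  K=[0.2351 -0.0414; 0.0041 0.5883]  nu=[-2.2582, 0.8434]  x^+=[-0.4671, 1.5714]  P^+=[0.1401 -0.0148; -0.0148 0.1945]
step 4: x^-=[-0.5448, 1.3247]  P^-=[0.1609 -0.0259; -0.0259 0.4675]  S=[0.7509 0.0357; 0.0357 0.7965]  K=[0.2123 -0.0379; 0.0062 0.5860]  nu=[-1.7909, -3.2438]  x^+=[-0.8019, -0.5872]  P^+=[0.1265 -0.0136; -0.0136 0.1937]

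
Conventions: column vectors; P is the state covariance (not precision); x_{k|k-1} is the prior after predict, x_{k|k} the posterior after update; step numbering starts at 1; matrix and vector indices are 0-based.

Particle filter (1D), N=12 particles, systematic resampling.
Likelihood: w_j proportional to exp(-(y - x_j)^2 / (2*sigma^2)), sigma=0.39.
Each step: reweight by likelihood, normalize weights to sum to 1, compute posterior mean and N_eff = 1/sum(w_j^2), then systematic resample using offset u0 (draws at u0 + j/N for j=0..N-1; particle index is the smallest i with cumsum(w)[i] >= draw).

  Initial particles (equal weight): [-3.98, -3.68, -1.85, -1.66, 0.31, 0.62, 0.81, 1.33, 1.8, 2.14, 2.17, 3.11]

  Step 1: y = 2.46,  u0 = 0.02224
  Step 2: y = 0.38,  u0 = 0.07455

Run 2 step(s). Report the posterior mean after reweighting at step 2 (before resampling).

step 1: w=[0.0000, 0.0000, 0.0000, 0.0000, 0.0000, 0.0000, 0.0001, 0.0076, 0.1209, 0.3614, 0.3838, 0.1262]  mean=2.2266  Neff=3.2410  idx=[8, 8, 9, 9, 9, 9, 10, 10, 10, 10, 10, 11]
step 2: w=[0.4514, 0.4514, 0.0129, 0.0129, 0.0129, 0.0129, 0.0091, 0.0091, 0.0091, 0.0091, 0.0091, 0.0000]  mean=1.8344  Neff=2.4470  idx=[0, 0, 0, 0, 0, 1, 1, 1, 1, 1, 2, 10]

post_mean = 1.8344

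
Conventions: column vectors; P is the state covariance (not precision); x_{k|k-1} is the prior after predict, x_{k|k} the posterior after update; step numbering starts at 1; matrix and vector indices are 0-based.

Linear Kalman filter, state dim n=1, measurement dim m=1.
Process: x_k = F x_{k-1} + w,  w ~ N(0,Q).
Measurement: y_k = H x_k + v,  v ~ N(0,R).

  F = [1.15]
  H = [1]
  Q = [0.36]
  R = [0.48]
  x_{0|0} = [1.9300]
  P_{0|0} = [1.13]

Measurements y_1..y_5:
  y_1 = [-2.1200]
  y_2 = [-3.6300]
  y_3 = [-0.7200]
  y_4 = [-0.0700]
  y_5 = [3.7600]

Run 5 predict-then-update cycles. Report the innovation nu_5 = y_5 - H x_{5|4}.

innov = [4.6851]

step 1: x^-=[2.2195]  P^-=[1.8544]  S=[2.3344]  K=[0.7944]  nu=[-4.3395]  x^+=[-1.2277]  P^+=[0.3813]
step 2: x^-=[-1.4119]  P^-=[0.8643]  S=[1.3443]  K=[0.6429]  nu=[-2.2181]  x^+=[-2.8380]  P^+=[0.3086]
step 3: x^-=[-3.2637]  P^-=[0.7681]  S=[1.2481]  K=[0.6154]  nu=[2.5437]  x^+=[-1.6982]  P^+=[0.2954]
step 4: x^-=[-1.9530]  P^-=[0.7507]  S=[1.2307]  K=[0.6100]  nu=[1.8830]  x^+=[-0.8044]  P^+=[0.2928]
step 5: x^-=[-0.9251]  P^-=[0.7472]  S=[1.2272]  K=[0.6089]  nu=[4.6851]  x^+=[1.9275]  P^+=[0.2923]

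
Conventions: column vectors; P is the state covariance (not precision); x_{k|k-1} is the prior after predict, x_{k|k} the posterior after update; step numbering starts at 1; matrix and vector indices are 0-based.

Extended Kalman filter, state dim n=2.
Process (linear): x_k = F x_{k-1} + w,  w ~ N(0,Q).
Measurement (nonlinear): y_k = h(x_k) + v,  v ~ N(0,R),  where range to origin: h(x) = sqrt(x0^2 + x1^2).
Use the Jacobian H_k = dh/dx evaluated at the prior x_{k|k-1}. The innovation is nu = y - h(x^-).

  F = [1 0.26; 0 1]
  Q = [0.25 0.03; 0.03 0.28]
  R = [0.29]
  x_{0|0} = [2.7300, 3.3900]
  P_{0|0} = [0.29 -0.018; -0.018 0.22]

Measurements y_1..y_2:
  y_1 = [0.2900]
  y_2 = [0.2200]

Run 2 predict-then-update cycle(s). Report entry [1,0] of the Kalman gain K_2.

K[1,0] = 0.4474

step 1: x^-=[3.6114, 3.3900]  P^-=[0.5455 0.0692; 0.0692 0.5000]  H_jac=[0.7291 0.6844]  S=[0.8833]  K=[0.5039; 0.4446]  nu=[-4.6632]  x^+=[1.2615, 1.3169]  P^+=[0.3212 -0.1287; -0.1287 0.3254]
step 2: x^-=[1.6039, 1.3169]  P^-=[0.5263 -0.0141; -0.0141 0.6054]  H_jac=[0.7729 0.6346]  S=[0.8344]  K=[0.4768; 0.4474]  nu=[-1.8553]  x^+=[0.7193, 0.4868]  P^+=[0.3366 -0.1921; -0.1921 0.4384]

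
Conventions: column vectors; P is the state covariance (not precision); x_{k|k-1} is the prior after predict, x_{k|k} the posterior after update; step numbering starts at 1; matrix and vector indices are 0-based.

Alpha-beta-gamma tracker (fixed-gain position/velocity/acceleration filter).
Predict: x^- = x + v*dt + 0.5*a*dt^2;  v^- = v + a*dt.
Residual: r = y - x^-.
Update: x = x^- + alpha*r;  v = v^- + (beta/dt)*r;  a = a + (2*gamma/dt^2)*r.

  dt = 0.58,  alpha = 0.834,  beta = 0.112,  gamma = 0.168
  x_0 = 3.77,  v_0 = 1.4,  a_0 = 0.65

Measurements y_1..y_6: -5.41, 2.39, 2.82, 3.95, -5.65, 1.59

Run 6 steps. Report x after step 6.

x_post = 0.5899

step 1: x_pred=4.6913  r=-10.1013  x^+=-3.7332  v^+=-0.1736  a^+=-9.4393
step 2: x_pred=-5.4216  r=7.8116  x^+=1.0933  v^+=-4.1400  a^+=-1.6370
step 3: x_pred=-1.5833  r=4.4033  x^+=2.0891  v^+=-4.2392  a^+=2.7610
step 4: x_pred=0.0947  r=3.8553  x^+=3.3100  v^+=-1.8933  a^+=6.6116
step 5: x_pred=3.3240  r=-8.9740  x^+=-4.1603  v^+=0.2085  a^+=-2.3516
step 6: x_pred=-4.4349  r=6.0249  x^+=0.5899  v^+=0.0080  a^+=3.6661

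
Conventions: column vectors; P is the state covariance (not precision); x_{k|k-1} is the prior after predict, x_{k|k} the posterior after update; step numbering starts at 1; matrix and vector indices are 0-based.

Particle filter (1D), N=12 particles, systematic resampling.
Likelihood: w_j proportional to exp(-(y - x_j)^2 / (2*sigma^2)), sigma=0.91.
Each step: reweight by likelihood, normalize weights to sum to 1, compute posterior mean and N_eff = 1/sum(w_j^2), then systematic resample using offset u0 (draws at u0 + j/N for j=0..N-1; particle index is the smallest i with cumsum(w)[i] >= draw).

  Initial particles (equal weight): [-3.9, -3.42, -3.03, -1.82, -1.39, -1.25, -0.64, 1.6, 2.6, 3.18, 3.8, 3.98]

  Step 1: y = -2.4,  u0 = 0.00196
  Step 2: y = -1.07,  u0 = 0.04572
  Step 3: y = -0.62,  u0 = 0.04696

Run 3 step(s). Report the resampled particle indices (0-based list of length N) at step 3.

resampled_idx = [1, 3, 4, 5, 6, 7, 8, 8, 9, 10, 10, 11]

step 1: w=[0.0727, 0.1508, 0.2224, 0.2307, 0.1527, 0.1272, 0.0435, 0.0000, 0.0000, 0.0000, 0.0000, 0.0000]  mean=-2.2919  Neff=5.8108  idx=[0, 1, 1, 2, 2, 2, 3, 3, 3, 4, 5, 5]
step 2: w=[0.0015, 0.0066, 0.0066, 0.0182, 0.0182, 0.0182, 0.1316, 0.1316, 0.1316, 0.1737, 0.1812, 0.1812]  mean=-1.6288  Neff=6.7175  idx=[4, 6, 7, 7, 8, 8, 9, 9, 10, 10, 11, 11]
step 3: w=[0.0045, 0.0628, 0.0628, 0.0628, 0.0628, 0.0628, 0.1048, 0.1048, 0.1179, 0.1179, 0.1179, 0.1179]  mean=-1.4664  Neff=10.2708  idx=[1, 3, 4, 5, 6, 7, 8, 8, 9, 10, 10, 11]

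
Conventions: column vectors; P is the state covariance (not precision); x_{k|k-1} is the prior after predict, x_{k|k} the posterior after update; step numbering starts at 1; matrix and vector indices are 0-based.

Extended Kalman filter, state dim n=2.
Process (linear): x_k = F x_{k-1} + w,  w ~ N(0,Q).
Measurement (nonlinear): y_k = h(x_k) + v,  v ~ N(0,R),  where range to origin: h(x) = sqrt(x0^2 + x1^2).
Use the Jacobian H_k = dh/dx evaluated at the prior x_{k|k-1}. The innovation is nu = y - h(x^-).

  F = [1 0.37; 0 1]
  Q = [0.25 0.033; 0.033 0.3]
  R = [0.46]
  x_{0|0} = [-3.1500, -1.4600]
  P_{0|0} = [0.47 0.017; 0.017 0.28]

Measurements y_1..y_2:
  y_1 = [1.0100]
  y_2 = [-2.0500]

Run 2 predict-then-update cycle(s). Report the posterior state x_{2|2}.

x_post = [0.1056, 0.7515]

step 1: x^-=[-3.6902, -1.4600]  P^-=[0.7709 0.1536; 0.1536 0.5800]  H_jac=[-0.9299 -0.3679]  S=[1.3102]  K=[-0.5903; -0.2719]  nu=[-2.9585]  x^+=[-1.9439, -0.6556]  P^+=[0.3144 -0.0567; -0.0567 0.4832]
step 2: x^-=[-2.1864, -0.6556]  P^-=[0.5886 0.1551; 0.1551 0.7832]  H_jac=[-0.9579 -0.2872]  S=[1.1500]  K=[-0.5290; -0.3248]  nu=[-4.3326]  x^+=[0.1056, 0.7515]  P^+=[0.2668 -0.0425; -0.0425 0.6618]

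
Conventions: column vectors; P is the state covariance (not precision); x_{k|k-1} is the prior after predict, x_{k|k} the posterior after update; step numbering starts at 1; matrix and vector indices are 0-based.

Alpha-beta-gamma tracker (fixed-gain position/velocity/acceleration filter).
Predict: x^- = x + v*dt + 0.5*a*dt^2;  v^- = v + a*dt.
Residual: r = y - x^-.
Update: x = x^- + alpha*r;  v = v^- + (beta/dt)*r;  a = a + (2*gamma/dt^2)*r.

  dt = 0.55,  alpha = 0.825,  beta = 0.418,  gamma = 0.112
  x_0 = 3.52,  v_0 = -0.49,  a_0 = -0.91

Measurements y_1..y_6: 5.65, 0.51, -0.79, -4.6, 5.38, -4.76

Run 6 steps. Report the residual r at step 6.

step 1: x_pred=3.1129  r=2.5371  x^+=5.2060  v^+=0.9377  a^+=0.9687
step 2: x_pred=5.8683  r=-5.3583  x^+=1.4477  v^+=-2.6018  a^+=-2.9990
step 3: x_pred=-0.4369  r=-0.3531  x^+=-0.7282  v^+=-4.5196  a^+=-3.2605
step 4: x_pred=-3.7071  r=-0.8929  x^+=-4.4437  v^+=-6.9915  a^+=-3.9217
step 5: x_pred=-8.8822  r=14.2622  x^+=2.8841  v^+=1.6909  a^+=6.6394
step 6: x_pred=4.8183  r=-9.5783  x^+=-3.0838  v^+=-1.9370  a^+=-0.4533

resid = -9.5783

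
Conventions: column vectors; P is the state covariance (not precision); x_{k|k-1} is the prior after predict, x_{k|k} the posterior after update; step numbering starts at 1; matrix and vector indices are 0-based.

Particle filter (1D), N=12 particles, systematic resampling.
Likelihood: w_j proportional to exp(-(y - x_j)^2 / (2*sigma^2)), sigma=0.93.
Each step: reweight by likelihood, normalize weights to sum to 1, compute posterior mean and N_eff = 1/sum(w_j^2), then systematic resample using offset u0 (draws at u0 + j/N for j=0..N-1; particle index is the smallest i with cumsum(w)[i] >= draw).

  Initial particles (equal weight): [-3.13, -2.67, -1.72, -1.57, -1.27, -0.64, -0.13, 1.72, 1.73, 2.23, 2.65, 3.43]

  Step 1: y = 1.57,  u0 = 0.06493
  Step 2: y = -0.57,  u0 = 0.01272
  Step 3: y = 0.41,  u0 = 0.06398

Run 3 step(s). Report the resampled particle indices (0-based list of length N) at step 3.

resampled_idx = [0, 1, 2, 3, 4, 4, 5, 6, 7, 8, 9, 11]

step 1: w=[0.0000, 0.0000, 0.0005, 0.0009, 0.0026, 0.0162, 0.0514, 0.2699, 0.2694, 0.2126, 0.1393, 0.0370]  mean=1.8779  Neff=4.6653  idx=[6, 7, 7, 7, 8, 8, 8, 9, 9, 9, 10, 11]
step 2: w=[0.7361, 0.0397, 0.0397, 0.0397, 0.0387, 0.0387, 0.0387, 0.0089, 0.0089, 0.0089, 0.0021, 0.0001]  mean=0.3749  Neff=1.8137  idx=[0, 0, 0, 0, 0, 0, 0, 0, 0, 1, 3, 5]
step 3: w=[0.0970, 0.0970, 0.0970, 0.0970, 0.0970, 0.0970, 0.0970, 0.0970, 0.0970, 0.0426, 0.0426, 0.0419]  mean=0.1055  Neff=11.1049  idx=[0, 1, 2, 3, 4, 4, 5, 6, 7, 8, 9, 11]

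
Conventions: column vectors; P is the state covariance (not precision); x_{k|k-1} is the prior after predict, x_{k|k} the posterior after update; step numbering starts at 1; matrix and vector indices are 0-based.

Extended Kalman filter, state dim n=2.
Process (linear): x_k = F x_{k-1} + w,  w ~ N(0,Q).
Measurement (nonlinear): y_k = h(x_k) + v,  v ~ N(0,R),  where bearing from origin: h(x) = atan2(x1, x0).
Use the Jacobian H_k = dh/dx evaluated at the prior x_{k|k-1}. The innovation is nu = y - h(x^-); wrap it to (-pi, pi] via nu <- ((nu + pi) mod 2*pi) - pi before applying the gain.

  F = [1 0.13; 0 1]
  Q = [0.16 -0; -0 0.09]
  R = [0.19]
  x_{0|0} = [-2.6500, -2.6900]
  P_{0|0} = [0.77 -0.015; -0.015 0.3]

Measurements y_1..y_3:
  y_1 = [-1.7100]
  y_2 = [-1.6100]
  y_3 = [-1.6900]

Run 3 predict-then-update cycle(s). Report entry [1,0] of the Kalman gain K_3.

step 1: x^-=[-2.9997, -2.6900]  P^-=[0.9312 0.0240; 0.0240 0.3900]  H_jac=[0.1657 -0.1848]  S=[0.2274]  K=[0.6590; -0.2994]  nu=[0.7006]  x^+=[-2.5380, -2.8997]  P^+=[0.8324 0.0689; 0.0689 0.3696]
step 2: x^-=[-2.9150, -2.8997]  P^-=[1.0166 0.1169; 0.1169 0.4596]  H_jac=[0.1715 -0.1724]  S=[0.2267]  K=[0.6804; -0.2612]  nu=[0.7488]  x^+=[-2.4055, -3.0953]  P^+=[0.9117 0.1572; 0.1572 0.4442]
step 3: x^-=[-2.8079, -3.0953]  P^-=[1.1200 0.2149; 0.2149 0.5342]  H_jac=[0.1772 -0.1608]  S=[0.2267]  K=[0.7231; -0.2108]  nu=[0.6176]  x^+=[-2.3614, -3.2255]  P^+=[1.0015 0.2495; 0.2495 0.5241]

K[1,0] = -0.2108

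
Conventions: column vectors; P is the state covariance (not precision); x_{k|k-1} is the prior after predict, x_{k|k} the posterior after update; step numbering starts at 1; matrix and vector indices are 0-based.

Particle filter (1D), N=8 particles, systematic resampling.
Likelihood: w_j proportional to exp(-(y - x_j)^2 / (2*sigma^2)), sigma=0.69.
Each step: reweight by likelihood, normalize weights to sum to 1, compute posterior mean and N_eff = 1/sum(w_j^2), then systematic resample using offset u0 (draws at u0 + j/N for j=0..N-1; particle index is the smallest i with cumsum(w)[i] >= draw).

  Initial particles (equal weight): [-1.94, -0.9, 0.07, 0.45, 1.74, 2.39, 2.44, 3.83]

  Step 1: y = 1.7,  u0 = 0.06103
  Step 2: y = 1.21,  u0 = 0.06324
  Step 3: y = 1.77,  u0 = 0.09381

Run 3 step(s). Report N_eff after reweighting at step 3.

step 1: w=[0.0000, 0.0003, 0.0252, 0.0797, 0.4105, 0.2494, 0.2313, 0.0035]  mean=1.9255  Neff=3.4339  idx=[3, 4, 4, 4, 5, 5, 6, 6]
step 2: w=[0.1493, 0.2040, 0.2040, 0.2040, 0.0635, 0.0635, 0.0559, 0.0559]  mean=1.7081  Neff=6.1955  idx=[0, 1, 1, 2, 3, 3, 4, 6]
step 3: w=[0.0249, 0.1549, 0.1549, 0.1549, 0.1549, 0.1549, 0.1036, 0.0968]  mean=1.8430  Neff=7.1042  idx=[1, 2, 3, 3, 4, 5, 6, 7]

N_eff = 7.1042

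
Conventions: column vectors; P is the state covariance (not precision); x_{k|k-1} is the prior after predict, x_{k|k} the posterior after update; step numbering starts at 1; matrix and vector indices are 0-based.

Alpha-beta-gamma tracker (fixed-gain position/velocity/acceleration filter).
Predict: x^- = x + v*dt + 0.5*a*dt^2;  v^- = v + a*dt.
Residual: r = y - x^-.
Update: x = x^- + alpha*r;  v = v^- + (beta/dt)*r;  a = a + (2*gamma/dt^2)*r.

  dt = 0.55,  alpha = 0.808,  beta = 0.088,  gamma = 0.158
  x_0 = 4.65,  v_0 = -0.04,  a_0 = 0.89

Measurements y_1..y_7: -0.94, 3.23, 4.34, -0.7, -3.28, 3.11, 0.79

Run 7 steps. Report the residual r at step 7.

resid = -0.0283

step 1: x_pred=4.7626  r=-5.7026  x^+=0.1549  v^+=-0.4629  a^+=-5.0671
step 2: x_pred=-0.8661  r=4.0961  x^+=2.4435  v^+=-2.5945  a^+=-0.7882
step 3: x_pred=0.8974  r=3.4426  x^+=3.6790  v^+=-2.4771  a^+=2.8080
step 4: x_pred=2.7413  r=-3.4413  x^+=-0.0393  v^+=-1.4833  a^+=-0.7868
step 5: x_pred=-0.9741  r=-2.3059  x^+=-2.8373  v^+=-2.2850  a^+=-3.1956
step 6: x_pred=-4.5774  r=7.6874  x^+=1.6340  v^+=-2.8126  a^+=4.8348
step 7: x_pred=0.8183  r=-0.0283  x^+=0.7954  v^+=-0.1580  a^+=4.8052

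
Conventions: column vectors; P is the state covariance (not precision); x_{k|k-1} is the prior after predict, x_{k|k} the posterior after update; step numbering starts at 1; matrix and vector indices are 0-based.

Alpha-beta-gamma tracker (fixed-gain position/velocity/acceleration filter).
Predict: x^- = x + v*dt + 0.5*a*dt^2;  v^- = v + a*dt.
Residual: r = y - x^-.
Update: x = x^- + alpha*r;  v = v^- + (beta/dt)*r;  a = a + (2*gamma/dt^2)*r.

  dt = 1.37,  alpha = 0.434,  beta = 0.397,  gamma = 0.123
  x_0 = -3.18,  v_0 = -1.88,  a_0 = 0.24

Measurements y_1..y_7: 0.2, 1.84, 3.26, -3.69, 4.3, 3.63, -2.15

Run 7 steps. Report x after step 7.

x_post = -0.0597

step 1: x_pred=-5.5304  r=5.7304  x^+=-3.0434  v^+=0.1094  a^+=0.9911
step 2: x_pred=-1.9635  r=3.8035  x^+=-0.3128  v^+=2.5693  a^+=1.4896
step 3: x_pred=4.6050  r=-1.3450  x^+=4.0213  v^+=4.2203  a^+=1.3133
step 4: x_pred=11.0355  r=-14.7255  x^+=4.6446  v^+=1.7523  a^+=-0.6167
step 5: x_pred=6.4665  r=-2.1665  x^+=5.5262  v^+=0.2795  a^+=-0.9007
step 6: x_pred=5.0640  r=-1.4340  x^+=4.4416  v^+=-1.3699  a^+=-1.0886
step 7: x_pred=1.5432  r=-3.6932  x^+=-0.0597  v^+=-3.9316  a^+=-1.5727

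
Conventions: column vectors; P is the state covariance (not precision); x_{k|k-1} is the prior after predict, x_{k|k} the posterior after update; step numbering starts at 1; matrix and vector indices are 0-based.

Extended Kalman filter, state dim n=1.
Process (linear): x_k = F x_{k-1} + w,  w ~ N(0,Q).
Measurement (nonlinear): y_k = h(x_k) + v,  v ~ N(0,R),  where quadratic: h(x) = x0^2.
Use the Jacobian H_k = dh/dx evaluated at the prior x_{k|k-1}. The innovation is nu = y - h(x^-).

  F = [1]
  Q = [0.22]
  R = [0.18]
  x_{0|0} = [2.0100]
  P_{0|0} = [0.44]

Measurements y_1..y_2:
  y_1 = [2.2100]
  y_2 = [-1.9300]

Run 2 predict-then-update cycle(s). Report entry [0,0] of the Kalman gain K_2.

K[0,0] = 0.2964

step 1: x^-=[2.0100]  P^-=[0.6600]  H_jac=[4.0200]  S=[10.8459]  K=[0.2446]  nu=[-1.8301]  x^+=[1.5623]  P^+=[0.0110]
step 2: x^-=[1.5623]  P^-=[0.2310]  H_jac=[3.1246]  S=[2.4348]  K=[0.2964]  nu=[-4.3708]  x^+=[0.2669]  P^+=[0.0171]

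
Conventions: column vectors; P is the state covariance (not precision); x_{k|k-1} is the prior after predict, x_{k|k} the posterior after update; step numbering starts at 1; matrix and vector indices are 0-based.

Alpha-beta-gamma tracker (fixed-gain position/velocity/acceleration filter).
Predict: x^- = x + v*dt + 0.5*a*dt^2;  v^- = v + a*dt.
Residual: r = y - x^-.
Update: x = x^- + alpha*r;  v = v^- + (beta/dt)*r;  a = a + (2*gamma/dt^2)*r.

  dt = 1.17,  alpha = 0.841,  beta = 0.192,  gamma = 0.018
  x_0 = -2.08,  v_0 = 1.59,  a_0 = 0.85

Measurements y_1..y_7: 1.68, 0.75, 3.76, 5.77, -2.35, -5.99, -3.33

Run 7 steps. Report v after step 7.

step 1: x_pred=0.3621  r=1.3179  x^+=1.4705  v^+=2.8008  a^+=0.8847
step 2: x_pred=5.3529  r=-4.6029  x^+=1.4819  v^+=3.0805  a^+=0.7636
step 3: x_pred=5.6087  r=-1.8487  x^+=4.0539  v^+=3.6705  a^+=0.7150
step 4: x_pred=8.8378  r=-3.0678  x^+=6.2578  v^+=4.0036  a^+=0.6343
step 5: x_pred=11.3762  r=-13.7262  x^+=-0.1675  v^+=2.4933  a^+=0.2733
step 6: x_pred=2.9367  r=-8.9267  x^+=-4.5707  v^+=1.3482  a^+=0.0386
step 7: x_pred=-2.9669  r=-0.3631  x^+=-3.2723  v^+=1.3337  a^+=0.0290

v_post = 1.3337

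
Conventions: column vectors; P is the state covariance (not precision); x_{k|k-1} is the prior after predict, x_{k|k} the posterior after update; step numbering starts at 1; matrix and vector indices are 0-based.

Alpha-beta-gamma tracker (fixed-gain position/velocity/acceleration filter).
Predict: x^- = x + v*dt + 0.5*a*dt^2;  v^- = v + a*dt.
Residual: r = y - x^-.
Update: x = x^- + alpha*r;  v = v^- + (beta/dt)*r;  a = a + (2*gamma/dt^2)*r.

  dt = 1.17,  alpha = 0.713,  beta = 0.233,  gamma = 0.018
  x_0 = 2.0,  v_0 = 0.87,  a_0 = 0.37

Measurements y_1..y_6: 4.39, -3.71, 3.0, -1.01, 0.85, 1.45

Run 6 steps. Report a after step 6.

a_post = 0.1287

step 1: x_pred=3.2711  r=1.1189  x^+=4.0689  v^+=1.5257  a^+=0.3994
step 2: x_pred=6.1274  r=-9.8374  x^+=-0.8867  v^+=0.0340  a^+=0.1407
step 3: x_pred=-0.7506  r=3.7506  x^+=1.9236  v^+=0.9455  a^+=0.2394
step 4: x_pred=3.1937  r=-4.2037  x^+=0.1965  v^+=0.3884  a^+=0.1288
step 5: x_pred=0.7391  r=0.1109  x^+=0.8182  v^+=0.5612  a^+=0.1317
step 6: x_pred=1.5649  r=-0.1149  x^+=1.4830  v^+=0.6924  a^+=0.1287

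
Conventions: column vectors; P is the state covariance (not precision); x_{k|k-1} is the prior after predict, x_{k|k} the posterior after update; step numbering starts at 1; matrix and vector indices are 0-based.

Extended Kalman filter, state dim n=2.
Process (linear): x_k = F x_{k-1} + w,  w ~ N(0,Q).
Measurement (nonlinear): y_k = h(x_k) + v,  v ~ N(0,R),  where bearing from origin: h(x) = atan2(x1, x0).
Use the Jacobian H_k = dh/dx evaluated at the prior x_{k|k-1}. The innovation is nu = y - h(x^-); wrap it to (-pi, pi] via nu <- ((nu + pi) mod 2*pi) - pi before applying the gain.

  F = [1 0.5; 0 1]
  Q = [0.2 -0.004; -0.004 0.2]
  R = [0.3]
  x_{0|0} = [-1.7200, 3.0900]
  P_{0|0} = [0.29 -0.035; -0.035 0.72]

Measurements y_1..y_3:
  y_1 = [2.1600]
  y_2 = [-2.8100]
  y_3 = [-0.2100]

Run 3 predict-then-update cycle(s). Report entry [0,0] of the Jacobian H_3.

step 1: x^-=[-0.1750, 3.0900]  P^-=[0.6350 0.3210; 0.3210 0.9200]  H_jac=[-0.3226 -0.0183]  S=[0.3702]  K=[-0.5692; -0.3251]  nu=[0.5326]  x^+=[-0.4782, 2.9168]  P^+=[0.5151 0.2525; 0.2525 0.8809]
step 2: x^-=[0.9802, 2.9168]  P^-=[1.1878 0.6889; 0.6889 1.0809]  H_jac=[-0.3080 0.1035]  S=[0.3804]  K=[-0.7745; -0.2638]  nu=[2.2266]  x^+=[-0.7442, 2.3295]  P^+=[0.9596 0.6112; 0.6112 1.0544]
step 3: x^-=[0.4206, 2.3295]  P^-=[2.0345 1.1344; 1.1344 1.2544]  H_jac=[-0.4157 0.0751]  S=[0.5879]  K=[-1.2938; -0.6421]  nu=[-1.6022]  x^+=[2.4935, 3.3582]  P^+=[1.0503 0.6460; 0.6460 1.0120]

H_jac[0,0] = -0.4157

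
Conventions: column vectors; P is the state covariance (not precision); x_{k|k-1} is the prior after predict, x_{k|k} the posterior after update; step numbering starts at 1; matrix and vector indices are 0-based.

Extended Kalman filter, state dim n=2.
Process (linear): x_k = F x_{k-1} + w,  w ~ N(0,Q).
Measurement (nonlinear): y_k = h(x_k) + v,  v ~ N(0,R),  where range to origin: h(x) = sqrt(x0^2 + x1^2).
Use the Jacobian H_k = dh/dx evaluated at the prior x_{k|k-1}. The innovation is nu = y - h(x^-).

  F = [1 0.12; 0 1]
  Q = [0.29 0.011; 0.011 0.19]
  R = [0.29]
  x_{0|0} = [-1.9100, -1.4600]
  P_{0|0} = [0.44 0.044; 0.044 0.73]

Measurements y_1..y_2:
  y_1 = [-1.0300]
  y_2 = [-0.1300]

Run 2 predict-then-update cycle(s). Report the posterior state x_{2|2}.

step 1: x^-=[-2.0852, -1.4600]  P^-=[0.7511 0.1426; 0.1426 0.9200]  H_jac=[-0.8192 -0.5736]  S=[1.2306]  K=[-0.5664; -0.5237]  nu=[-3.5755]  x^+=[-0.0600, 0.4125]  P^+=[0.3563 -0.2224; -0.2224 0.5825]
step 2: x^-=[-0.0105, 0.4125]  P^-=[0.6013 -0.1415; -0.1415 0.7725]  H_jac=[-0.0255 0.9997]  S=[1.0696]  K=[-0.1466; 0.7254]  nu=[-0.5426]  x^+=[0.0690, 0.0189]  P^+=[0.5783 -0.0278; -0.0278 0.2097]

x_post = [0.0690, 0.0189]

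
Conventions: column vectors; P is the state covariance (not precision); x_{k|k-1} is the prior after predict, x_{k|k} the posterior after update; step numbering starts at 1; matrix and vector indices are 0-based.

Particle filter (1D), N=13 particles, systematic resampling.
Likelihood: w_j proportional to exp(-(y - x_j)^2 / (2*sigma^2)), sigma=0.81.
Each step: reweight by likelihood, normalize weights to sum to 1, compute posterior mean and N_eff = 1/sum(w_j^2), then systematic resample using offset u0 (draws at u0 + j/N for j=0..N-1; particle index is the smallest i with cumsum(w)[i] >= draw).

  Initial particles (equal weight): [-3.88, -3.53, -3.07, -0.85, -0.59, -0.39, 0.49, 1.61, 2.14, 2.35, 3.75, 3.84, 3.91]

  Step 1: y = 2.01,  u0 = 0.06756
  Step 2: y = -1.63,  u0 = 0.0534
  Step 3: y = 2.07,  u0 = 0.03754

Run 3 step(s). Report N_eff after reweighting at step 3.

N_eff = 12.9739

step 1: w=[0.0000, 0.0000, 0.0000, 0.0006, 0.0018, 0.0039, 0.0534, 0.2748, 0.3064, 0.2842, 0.0309, 0.0242, 0.0198]  mean=2.0755  Neff=3.9215  idx=[7, 7, 7, 7, 8, 8, 8, 8, 9, 9, 9, 9, 12]
step 2: w=[0.2323, 0.2323, 0.2323, 0.2323, 0.0137, 0.0137, 0.0137, 0.0137, 0.0040, 0.0040, 0.0040, 0.0040, 0.0000]  mean=1.6508  Neff=4.6136  idx=[0, 0, 0, 1, 1, 1, 2, 2, 2, 3, 3, 3, 7]
step 3: w=[0.0759, 0.0759, 0.0759, 0.0759, 0.0759, 0.0759, 0.0759, 0.0759, 0.0759, 0.0759, 0.0759, 0.0759, 0.0889]  mean=1.6571  Neff=12.9739  idx=[0, 1, 2, 3, 4, 5, 6, 7, 8, 9, 10, 11, 12]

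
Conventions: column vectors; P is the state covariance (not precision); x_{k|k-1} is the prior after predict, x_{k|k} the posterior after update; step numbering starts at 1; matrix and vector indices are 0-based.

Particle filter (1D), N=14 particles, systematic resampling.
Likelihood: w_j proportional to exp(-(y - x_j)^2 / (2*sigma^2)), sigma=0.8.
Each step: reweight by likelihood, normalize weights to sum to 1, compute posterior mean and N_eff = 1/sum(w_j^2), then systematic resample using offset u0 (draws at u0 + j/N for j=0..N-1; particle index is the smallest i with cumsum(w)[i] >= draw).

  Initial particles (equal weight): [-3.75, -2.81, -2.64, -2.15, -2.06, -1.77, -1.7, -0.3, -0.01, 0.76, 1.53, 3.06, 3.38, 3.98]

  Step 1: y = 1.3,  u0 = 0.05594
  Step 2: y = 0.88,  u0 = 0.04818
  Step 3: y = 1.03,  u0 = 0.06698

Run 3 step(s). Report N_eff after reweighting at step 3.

N_eff = 13.6750

step 1: w=[0.0000, 0.0000, 0.0000, 0.0000, 0.0001, 0.0003, 0.0004, 0.0593, 0.1147, 0.3491, 0.4206, 0.0390, 0.0149, 0.0016]  mean=1.0646  Neff=3.1527  idx=[7, 8, 9, 9, 9, 9, 9, 10, 10, 10, 10, 10, 10, 12]
step 2: w=[0.0332, 0.0531, 0.0975, 0.0975, 0.0975, 0.0975, 0.0975, 0.0709, 0.0709, 0.0709, 0.0709, 0.0709, 0.0709, 0.0007]  mean=1.0134  Neff=12.2515  idx=[1, 2, 3, 3, 4, 5, 6, 6, 7, 8, 9, 10, 11, 12]
step 3: w=[0.0359, 0.0789, 0.0789, 0.0789, 0.0789, 0.0789, 0.0789, 0.0789, 0.0687, 0.0687, 0.0687, 0.0687, 0.0687, 0.0687]  mean=1.0497  Neff=13.6750  idx=[1, 2, 3, 4, 5, 5, 6, 7, 8, 9, 10, 11, 12, 13]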